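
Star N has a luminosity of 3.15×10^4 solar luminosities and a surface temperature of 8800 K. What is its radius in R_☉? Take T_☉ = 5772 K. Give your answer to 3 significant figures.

76.4 R_☉

R/R_☉ = √(L/L_☉) / (T/T_☉)² = √(3.15×10^4) / (1.525)²
       = 177.5 / 2.324 = 76.36.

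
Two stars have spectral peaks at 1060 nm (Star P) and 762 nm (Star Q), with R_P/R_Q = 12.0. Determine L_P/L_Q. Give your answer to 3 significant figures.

Wien's law gives T ∝ 1/λ_max, so T_P/T_Q = λ_Q/λ_P = 762/1060 = 0.7189.
Then L ∝ R²T⁴ gives L_P/L_Q = (12.0)² × (0.7189)⁴ = 144.0 × 0.2671 = 38.46.

38.5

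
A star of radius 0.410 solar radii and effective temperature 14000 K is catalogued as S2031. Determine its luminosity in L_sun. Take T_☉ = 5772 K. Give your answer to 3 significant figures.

5.82 L_sun

L/L_☉ = (R/R_☉)² (T/T_☉)⁴ = (0.410)² × (14000/5772)⁴
       = 0.1681 × (2.426)⁴ = 0.1681 × 34.61 = 5.818.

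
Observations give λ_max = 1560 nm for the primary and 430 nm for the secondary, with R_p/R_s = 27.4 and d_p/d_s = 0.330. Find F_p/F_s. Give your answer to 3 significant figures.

Wien's law: T_p/T_s = λ_s/λ_p = 430/1560 = 0.2756.
L_p/L_s = (R_p/R_s)²(T_p/T_s)⁴ = (27.4)²(0.2756)⁴ = 4.334.
F_p/F_s = (L_p/L_s)/(d_p/d_s)² = 4.334/(0.330)² = 39.80.

39.8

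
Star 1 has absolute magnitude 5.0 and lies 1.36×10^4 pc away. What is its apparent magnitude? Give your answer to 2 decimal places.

20.67

m = M + 5 log₁₀(d/10 pc) = 5.0 + 5 log₁₀(1.36×10^4/10)
  = 5.0 + 5 × 3.134 = 5.0 + 15.67 = 20.67.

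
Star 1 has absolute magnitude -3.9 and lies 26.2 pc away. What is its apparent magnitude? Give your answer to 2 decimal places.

-1.81

m = M + 5 log₁₀(d/10 pc) = -3.9 + 5 log₁₀(26.2/10)
  = -3.9 + 5 × 0.418 = -3.9 + 2.09 = -1.81.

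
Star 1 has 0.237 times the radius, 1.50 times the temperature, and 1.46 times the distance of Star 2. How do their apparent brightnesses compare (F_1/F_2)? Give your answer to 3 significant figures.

0.133

L_1/L_2 = (R_1/R_2)²(T_1/T_2)⁴ = (0.237)² × (1.50)⁴ = 0.2844.
F_1/F_2 = (L_1/L_2)/(d_1/d_2)² = 0.2844 / (1.46)² = 0.1334.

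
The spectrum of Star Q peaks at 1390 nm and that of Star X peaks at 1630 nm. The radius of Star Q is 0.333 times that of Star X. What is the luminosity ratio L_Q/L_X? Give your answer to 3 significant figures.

0.210

Wien's law gives T ∝ 1/λ_max, so T_Q/T_X = λ_X/λ_Q = 1630/1390 = 1.173.
Then L ∝ R²T⁴ gives L_Q/L_X = (0.333)² × (1.173)⁴ = 0.1109 × 1.891 = 0.2097.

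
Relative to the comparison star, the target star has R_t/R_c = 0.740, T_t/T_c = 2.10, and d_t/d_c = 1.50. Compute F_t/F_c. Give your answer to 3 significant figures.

4.73

L_t/L_c = (R_t/R_c)²(T_t/T_c)⁴ = (0.740)² × (2.10)⁴ = 10.65.
F_t/F_c = (L_t/L_c)/(d_t/d_c)² = 10.65 / (1.50)² = 4.733.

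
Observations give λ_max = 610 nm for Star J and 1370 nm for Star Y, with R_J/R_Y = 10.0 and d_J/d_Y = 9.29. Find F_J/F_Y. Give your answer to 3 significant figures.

Wien's law: T_J/T_Y = λ_Y/λ_J = 1370/610 = 2.246.
L_J/L_Y = (R_J/R_Y)²(T_J/T_Y)⁴ = (10.0)²(2.246)⁴ = 2544.
F_J/F_Y = (L_J/L_Y)/(d_J/d_Y)² = 2544/(9.29)² = 29.48.

29.5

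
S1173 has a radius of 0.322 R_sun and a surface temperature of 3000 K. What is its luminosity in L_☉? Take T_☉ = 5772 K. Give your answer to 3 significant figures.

0.00757 L_☉

L/L_☉ = (R/R_☉)² (T/T_☉)⁴ = (0.322)² × (3000/5772)⁴
       = 0.1037 × (0.5198)⁴ = 0.1037 × 0.07298 = 0.007566.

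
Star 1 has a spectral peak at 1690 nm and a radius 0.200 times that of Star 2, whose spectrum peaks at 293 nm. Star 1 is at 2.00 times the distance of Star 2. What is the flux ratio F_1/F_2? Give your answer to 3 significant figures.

Wien's law: T_1/T_2 = λ_2/λ_1 = 293/1690 = 0.1734.
L_1/L_2 = (R_1/R_2)²(T_1/T_2)⁴ = (0.200)²(0.1734)⁴ = 3.614×10^-5.
F_1/F_2 = (L_1/L_2)/(d_1/d_2)² = 3.614×10^-5/(2.00)² = 9.035×10^-6.

9.03×10^-6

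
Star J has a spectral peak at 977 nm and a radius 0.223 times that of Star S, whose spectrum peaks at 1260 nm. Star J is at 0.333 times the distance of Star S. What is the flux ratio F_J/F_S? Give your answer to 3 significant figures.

Wien's law: T_J/T_S = λ_S/λ_J = 1260/977 = 1.290.
L_J/L_S = (R_J/R_S)²(T_J/T_S)⁴ = (0.223)²(1.290)⁴ = 0.1376.
F_J/F_S = (L_J/L_S)/(d_J/d_S)² = 0.1376/(0.333)² = 1.241.

1.24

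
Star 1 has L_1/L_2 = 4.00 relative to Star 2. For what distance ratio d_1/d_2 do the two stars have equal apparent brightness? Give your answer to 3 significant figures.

Equal flux requires L_1/d_1² = L_2/d_2², so d_1/d_2 = √(L_1/L_2)
= √(4.00) = 2.000.

2.00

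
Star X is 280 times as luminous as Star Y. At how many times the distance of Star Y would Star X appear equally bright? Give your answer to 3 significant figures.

Equal flux requires L_X/d_X² = L_Y/d_Y², so d_X/d_Y = √(L_X/L_Y)
= √(280) = 16.73.

16.7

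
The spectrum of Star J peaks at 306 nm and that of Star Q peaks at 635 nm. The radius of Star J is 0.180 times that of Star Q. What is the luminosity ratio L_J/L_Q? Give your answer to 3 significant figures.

0.601

Wien's law gives T ∝ 1/λ_max, so T_J/T_Q = λ_Q/λ_J = 635/306 = 2.075.
Then L ∝ R²T⁴ gives L_J/L_Q = (0.180)² × (2.075)⁴ = 0.03240 × 18.54 = 0.6008.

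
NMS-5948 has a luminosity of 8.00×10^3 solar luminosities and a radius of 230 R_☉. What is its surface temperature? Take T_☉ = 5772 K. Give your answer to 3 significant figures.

3.60×10^3 K

T/T_☉ = (L/L_☉)^(1/4) / (R/R_☉)^(1/2)
T = 5772 × (8.00×10^3)^(1/4) / √(230) = 5772 × 9.457 / 15.17 = 3599 K.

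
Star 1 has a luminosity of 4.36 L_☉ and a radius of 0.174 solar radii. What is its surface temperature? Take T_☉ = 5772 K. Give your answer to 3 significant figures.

T/T_☉ = (L/L_☉)^(1/4) / (R/R_☉)^(1/2)
T = 5772 × (4.36)^(1/4) / √(0.174) = 5772 × 1.445 / 0.4171 = 2.000×10^4 K.

2.00×10^4 K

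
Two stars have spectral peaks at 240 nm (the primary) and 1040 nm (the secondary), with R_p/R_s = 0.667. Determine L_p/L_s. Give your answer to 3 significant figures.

Wien's law gives T ∝ 1/λ_max, so T_p/T_s = λ_s/λ_p = 1040/240 = 4.333.
Then L ∝ R²T⁴ gives L_p/L_s = (0.667)² × (4.333)⁴ = 0.4449 × 352.6 = 156.9.

157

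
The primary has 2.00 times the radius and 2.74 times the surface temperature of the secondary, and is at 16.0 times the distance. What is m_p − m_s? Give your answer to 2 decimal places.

0.14

L_p/L_s = (2.00)²(2.74)⁴ = 225.5.
F_p/F_s = (L_p/L_s)/(d_p/d_s)² = 225.5/256.0 = 0.8807.
m_p − m_s = −2.5 log₁₀(0.8807) = 0.14.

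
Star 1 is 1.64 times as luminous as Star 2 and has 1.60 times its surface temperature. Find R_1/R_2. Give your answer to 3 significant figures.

0.500

L ∝ R²T⁴ gives R ∝ √L / T², so
R_1/R_2 = √(1.64) / (1.60)² = 1.281 / 2.560 = 0.5002.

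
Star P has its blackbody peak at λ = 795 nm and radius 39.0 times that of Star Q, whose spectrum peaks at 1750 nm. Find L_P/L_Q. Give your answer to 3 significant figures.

Wien's law gives T ∝ 1/λ_max, so T_P/T_Q = λ_Q/λ_P = 1750/795 = 2.201.
Then L ∝ R²T⁴ gives L_P/L_Q = (39.0)² × (2.201)⁴ = 1521 × 23.48 = 3.571×10^4.

3.57×10^4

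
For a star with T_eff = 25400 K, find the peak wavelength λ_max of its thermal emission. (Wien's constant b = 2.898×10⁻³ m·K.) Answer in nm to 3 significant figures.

λ_max = b/T = 2.898×10⁻³ / 25400 = 1.14×10^-7 m = 114.1 nm.

114 nm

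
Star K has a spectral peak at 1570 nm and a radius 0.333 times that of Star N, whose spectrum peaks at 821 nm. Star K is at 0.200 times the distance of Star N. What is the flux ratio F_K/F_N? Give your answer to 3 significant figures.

Wien's law: T_K/T_N = λ_N/λ_K = 821/1570 = 0.5229.
L_K/L_N = (R_K/R_N)²(T_K/T_N)⁴ = (0.333)²(0.5229)⁴ = 0.008292.
F_K/F_N = (L_K/L_N)/(d_K/d_N)² = 0.008292/(0.200)² = 0.2073.

0.207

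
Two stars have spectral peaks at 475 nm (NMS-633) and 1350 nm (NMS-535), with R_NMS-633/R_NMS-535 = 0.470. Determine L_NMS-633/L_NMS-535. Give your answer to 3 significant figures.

Wien's law gives T ∝ 1/λ_max, so T_NMS-633/T_NMS-535 = λ_NMS-535/λ_NMS-633 = 1350/475 = 2.842.
Then L ∝ R²T⁴ gives L_NMS-633/L_NMS-535 = (0.470)² × (2.842)⁴ = 0.2209 × 65.25 = 14.41.

14.4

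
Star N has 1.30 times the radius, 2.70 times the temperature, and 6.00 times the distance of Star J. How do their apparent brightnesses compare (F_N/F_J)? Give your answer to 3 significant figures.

L_N/L_J = (R_N/R_J)²(T_N/T_J)⁴ = (1.30)² × (2.70)⁴ = 89.81.
F_N/F_J = (L_N/L_J)/(d_N/d_J)² = 89.81 / (6.00)² = 2.495.

2.49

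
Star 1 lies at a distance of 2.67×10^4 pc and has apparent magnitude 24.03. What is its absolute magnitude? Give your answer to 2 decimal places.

6.90

M = m − 5 log₁₀(d/10 pc) = 24.03 − 5 log₁₀(2.67×10^4/10)
  = 24.03 − 5 × 3.427 = 24.03 − 17.13 = 6.90.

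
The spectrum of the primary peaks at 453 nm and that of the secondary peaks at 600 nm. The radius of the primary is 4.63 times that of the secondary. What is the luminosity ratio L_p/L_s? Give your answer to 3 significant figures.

66.0

Wien's law gives T ∝ 1/λ_max, so T_p/T_s = λ_s/λ_p = 600/453 = 1.325.
Then L ∝ R²T⁴ gives L_p/L_s = (4.63)² × (1.325)⁴ = 21.44 × 3.078 = 65.97.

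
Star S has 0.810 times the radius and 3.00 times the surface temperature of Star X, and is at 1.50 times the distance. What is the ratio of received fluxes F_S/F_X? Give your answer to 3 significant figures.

L_S/L_X = (R_S/R_X)²(T_S/T_X)⁴ = (0.810)² × (3.00)⁴ = 53.14.
F_S/F_X = (L_S/L_X)/(d_S/d_X)² = 53.14 / (1.50)² = 23.62.

23.6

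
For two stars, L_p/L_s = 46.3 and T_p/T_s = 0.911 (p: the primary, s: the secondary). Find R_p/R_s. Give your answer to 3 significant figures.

L ∝ R²T⁴ gives R ∝ √L / T², so
R_p/R_s = √(46.3) / (0.911)² = 6.804 / 0.8299 = 8.199.

8.20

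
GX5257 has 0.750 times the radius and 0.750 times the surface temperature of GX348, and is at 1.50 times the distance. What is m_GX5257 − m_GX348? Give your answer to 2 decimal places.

L_GX5257/L_GX348 = (0.750)²(0.750)⁴ = 0.1780.
F_GX5257/F_GX348 = (L_GX5257/L_GX348)/(d_GX5257/d_GX348)² = 0.1780/2.250 = 0.07910.
m_GX5257 − m_GX348 = −2.5 log₁₀(0.07910) = 2.75.

2.75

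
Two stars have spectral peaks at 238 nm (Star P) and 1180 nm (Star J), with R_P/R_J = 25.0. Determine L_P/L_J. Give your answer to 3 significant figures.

Wien's law gives T ∝ 1/λ_max, so T_P/T_J = λ_J/λ_P = 1180/238 = 4.958.
Then L ∝ R²T⁴ gives L_P/L_J = (25.0)² × (4.958)⁴ = 625.0 × 604.3 = 3.777×10^5.

3.78×10^5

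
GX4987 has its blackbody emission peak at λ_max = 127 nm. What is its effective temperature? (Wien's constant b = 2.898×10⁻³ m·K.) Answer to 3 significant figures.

T = b/λ_max = 2.898×10⁻³ / (127×10⁻⁹) = 2.282×10^4 K.

2.28×10^4 K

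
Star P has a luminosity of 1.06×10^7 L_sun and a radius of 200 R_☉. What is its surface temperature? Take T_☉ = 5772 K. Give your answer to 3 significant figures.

T/T_☉ = (L/L_☉)^(1/4) / (R/R_☉)^(1/2)
T = 5772 × (1.06×10^7)^(1/4) / √(200) = 5772 × 57.06 / 14.14 = 2.329×10^4 K.

2.33×10^4 K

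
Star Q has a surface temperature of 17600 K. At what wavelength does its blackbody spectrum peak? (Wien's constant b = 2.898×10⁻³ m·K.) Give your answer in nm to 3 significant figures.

λ_max = b/T = 2.898×10⁻³ / 17600 = 1.65×10^-7 m = 164.7 nm.

165 nm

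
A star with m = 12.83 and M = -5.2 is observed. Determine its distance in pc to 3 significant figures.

4.04×10^4 pc

m − M = 5 log₁₀(d/10 pc)
12.83 − (-5.2) = 18.03 = 5 log₁₀(d/10)
d = 10 × 10^(18.03/5) = 10 × 10^3.606 = 4.036×10^4 pc.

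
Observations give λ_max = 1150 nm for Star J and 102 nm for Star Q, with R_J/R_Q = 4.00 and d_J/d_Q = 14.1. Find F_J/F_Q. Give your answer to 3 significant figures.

4.98×10^-6

Wien's law: T_J/T_Q = λ_Q/λ_J = 102/1150 = 0.08870.
L_J/L_Q = (R_J/R_Q)²(T_J/T_Q)⁴ = (4.00)²(0.08870)⁴ = 9.902×10^-4.
F_J/F_Q = (L_J/L_Q)/(d_J/d_Q)² = 9.902×10^-4/(14.1)² = 4.981×10^-6.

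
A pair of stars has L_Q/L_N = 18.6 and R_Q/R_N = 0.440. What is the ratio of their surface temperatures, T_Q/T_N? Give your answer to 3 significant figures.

3.13

L ∝ R²T⁴ gives T ∝ (L/R²)^(1/4), so
T_Q/T_N = (18.6 / 0.440²)^(1/4) = (96.07)^(1/4) = 3.131.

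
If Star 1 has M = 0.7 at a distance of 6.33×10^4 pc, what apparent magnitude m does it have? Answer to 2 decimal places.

m = M + 5 log₁₀(d/10 pc) = 0.7 + 5 log₁₀(6.33×10^4/10)
  = 0.7 + 5 × 3.801 = 0.7 + 19.01 = 19.71.

19.71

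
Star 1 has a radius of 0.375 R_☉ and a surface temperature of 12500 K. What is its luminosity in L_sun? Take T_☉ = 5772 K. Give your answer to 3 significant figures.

3.09 L_sun

L/L_☉ = (R/R_☉)² (T/T_☉)⁴ = (0.375)² × (12500/5772)⁴
       = 0.1406 × (2.166)⁴ = 0.1406 × 22.00 = 3.093.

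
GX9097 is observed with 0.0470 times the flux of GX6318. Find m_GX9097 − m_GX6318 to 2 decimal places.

m_GX9097 − m_GX6318 = −2.5 log₁₀(F_GX9097/F_GX6318) = −2.5 log₁₀(0.0470) = −2.5 × (-1.328) = 3.320.

3.32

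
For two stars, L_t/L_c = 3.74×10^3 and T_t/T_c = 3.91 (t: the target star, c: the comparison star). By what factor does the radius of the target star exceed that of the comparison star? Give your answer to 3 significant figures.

4.00

L ∝ R²T⁴ gives R ∝ √L / T², so
R_t/R_c = √(3.74×10^3) / (3.91)² = 61.16 / 15.29 = 4.000.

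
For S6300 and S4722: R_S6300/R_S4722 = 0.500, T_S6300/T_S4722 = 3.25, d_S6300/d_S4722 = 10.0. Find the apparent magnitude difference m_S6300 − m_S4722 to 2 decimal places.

1.39

L_S6300/L_S4722 = (0.500)²(3.25)⁴ = 27.89.
F_S6300/F_S4722 = (L_S6300/L_S4722)/(d_S6300/d_S4722)² = 27.89/100.0 = 0.2789.
m_S6300 − m_S4722 = −2.5 log₁₀(0.2789) = 1.39.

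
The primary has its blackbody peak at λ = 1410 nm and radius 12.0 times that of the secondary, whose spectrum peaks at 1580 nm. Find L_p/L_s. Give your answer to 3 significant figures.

Wien's law gives T ∝ 1/λ_max, so T_p/T_s = λ_s/λ_p = 1580/1410 = 1.121.
Then L ∝ R²T⁴ gives L_p/L_s = (12.0)² × (1.121)⁴ = 144.0 × 1.577 = 227.0.

227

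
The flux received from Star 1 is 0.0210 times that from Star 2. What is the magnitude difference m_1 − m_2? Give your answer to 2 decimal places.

m_1 − m_2 = −2.5 log₁₀(F_1/F_2) = −2.5 log₁₀(0.0210) = −2.5 × (-1.678) = 4.194.

4.19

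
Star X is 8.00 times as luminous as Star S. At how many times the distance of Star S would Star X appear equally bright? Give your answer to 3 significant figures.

2.83

Equal flux requires L_X/d_X² = L_S/d_S², so d_X/d_S = √(L_X/L_S)
= √(8.00) = 2.828.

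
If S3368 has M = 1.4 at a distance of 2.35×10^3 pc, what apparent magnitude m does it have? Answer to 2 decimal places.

m = M + 5 log₁₀(d/10 pc) = 1.4 + 5 log₁₀(2.35×10^3/10)
  = 1.4 + 5 × 2.371 = 1.4 + 11.86 = 13.26.

13.26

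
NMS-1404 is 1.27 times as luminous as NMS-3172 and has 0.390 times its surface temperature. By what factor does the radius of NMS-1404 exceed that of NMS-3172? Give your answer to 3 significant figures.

7.41

L ∝ R²T⁴ gives R ∝ √L / T², so
R_NMS-1404/R_NMS-3172 = √(1.27) / (0.390)² = 1.127 / 0.1521 = 7.409.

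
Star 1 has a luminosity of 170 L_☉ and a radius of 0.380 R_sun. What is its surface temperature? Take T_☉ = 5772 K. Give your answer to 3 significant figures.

3.38×10^4 K

T/T_☉ = (L/L_☉)^(1/4) / (R/R_☉)^(1/2)
T = 5772 × (170)^(1/4) / √(0.380) = 5772 × 3.611 / 0.6164 = 3.381×10^4 K.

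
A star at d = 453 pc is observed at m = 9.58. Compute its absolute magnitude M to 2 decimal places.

M = m − 5 log₁₀(d/10 pc) = 9.58 − 5 log₁₀(453/10)
  = 9.58 − 5 × 1.656 = 9.58 − 8.28 = 1.30.

1.30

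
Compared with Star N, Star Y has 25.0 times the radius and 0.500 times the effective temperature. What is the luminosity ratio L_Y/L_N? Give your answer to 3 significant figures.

From the Stefan–Boltzmann law, L ∝ R²T⁴, so
L_Y/L_N = (R_Y/R_N)² (T_Y/T_N)⁴ = (25.0)² × (0.500)⁴ = 625.0 × 0.06250 = 39.06.

39.1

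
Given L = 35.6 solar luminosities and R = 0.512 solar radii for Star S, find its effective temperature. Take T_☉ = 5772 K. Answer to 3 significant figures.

T/T_☉ = (L/L_☉)^(1/4) / (R/R_☉)^(1/2)
T = 5772 × (35.6)^(1/4) / √(0.512) = 5772 × 2.443 / 0.7155 = 1.970×10^4 K.

1.97×10^4 K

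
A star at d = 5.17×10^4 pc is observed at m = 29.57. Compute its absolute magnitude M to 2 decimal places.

11.00

M = m − 5 log₁₀(d/10 pc) = 29.57 − 5 log₁₀(5.17×10^4/10)
  = 29.57 − 5 × 3.713 = 29.57 − 18.57 = 11.00.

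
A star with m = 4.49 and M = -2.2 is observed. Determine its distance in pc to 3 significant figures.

218 pc

m − M = 5 log₁₀(d/10 pc)
4.49 − (-2.2) = 6.69 = 5 log₁₀(d/10)
d = 10 × 10^(6.69/5) = 10 × 10^1.338 = 217.8 pc.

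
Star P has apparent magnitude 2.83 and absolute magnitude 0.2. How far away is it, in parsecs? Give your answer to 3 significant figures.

m − M = 5 log₁₀(d/10 pc)
2.83 − (0.2) = 2.63 = 5 log₁₀(d/10)
d = 10 × 10^(2.63/5) = 10 × 10^0.526 = 33.57 pc.

33.6 pc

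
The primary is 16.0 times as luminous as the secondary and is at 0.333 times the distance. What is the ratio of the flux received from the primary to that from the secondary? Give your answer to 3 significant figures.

144

F = L/(4πd²), so F_p/F_s = (L_p/L_s) / (d_p/d_s)²
= 16.0 / (0.333)² = 16.0 / 0.1109 = 144.3.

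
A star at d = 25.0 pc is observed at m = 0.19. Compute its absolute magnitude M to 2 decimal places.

-1.80

M = m − 5 log₁₀(d/10 pc) = 0.19 − 5 log₁₀(25.0/10)
  = 0.19 − 5 × 0.398 = 0.19 − 1.99 = -1.80.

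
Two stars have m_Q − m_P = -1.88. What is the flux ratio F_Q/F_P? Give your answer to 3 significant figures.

5.65

F_Q/F_P = 10^(−(m_Q − m_P)/2.5) = 10^(1.88/2.5) = 10^0.752 = 5.649.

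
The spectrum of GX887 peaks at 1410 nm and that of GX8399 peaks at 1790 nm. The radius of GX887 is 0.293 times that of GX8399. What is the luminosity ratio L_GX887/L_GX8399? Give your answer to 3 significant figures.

0.223

Wien's law gives T ∝ 1/λ_max, so T_GX887/T_GX8399 = λ_GX8399/λ_GX887 = 1790/1410 = 1.270.
Then L ∝ R²T⁴ gives L_GX887/L_GX8399 = (0.293)² × (1.270)⁴ = 0.08585 × 2.597 = 0.2230.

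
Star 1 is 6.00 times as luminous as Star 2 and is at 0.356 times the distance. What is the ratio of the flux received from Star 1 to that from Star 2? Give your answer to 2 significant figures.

F = L/(4πd²), so F_1/F_2 = (L_1/L_2) / (d_1/d_2)²
= 6.00 / (0.356)² = 6.00 / 0.1267 = 47.34.

47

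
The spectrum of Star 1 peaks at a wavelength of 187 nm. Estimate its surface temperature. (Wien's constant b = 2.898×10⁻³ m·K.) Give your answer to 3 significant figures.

1.55×10^4 K

T = b/λ_max = 2.898×10⁻³ / (187×10⁻⁹) = 1.550×10^4 K.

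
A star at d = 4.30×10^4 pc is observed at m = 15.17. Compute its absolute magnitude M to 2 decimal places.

M = m − 5 log₁₀(d/10 pc) = 15.17 − 5 log₁₀(4.30×10^4/10)
  = 15.17 − 5 × 3.633 = 15.17 − 18.17 = -3.00.

-3.00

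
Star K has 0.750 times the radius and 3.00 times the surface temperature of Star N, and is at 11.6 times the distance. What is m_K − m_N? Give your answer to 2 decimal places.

1.18

L_K/L_N = (0.750)²(3.00)⁴ = 45.56.
F_K/F_N = (L_K/L_N)/(d_K/d_N)² = 45.56/134.6 = 0.3386.
m_K − m_N = −2.5 log₁₀(0.3386) = 1.18.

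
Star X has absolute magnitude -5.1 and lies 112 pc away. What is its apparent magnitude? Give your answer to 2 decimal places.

0.15

m = M + 5 log₁₀(d/10 pc) = -5.1 + 5 log₁₀(112/10)
  = -5.1 + 5 × 1.049 = -5.1 + 5.25 = 0.15.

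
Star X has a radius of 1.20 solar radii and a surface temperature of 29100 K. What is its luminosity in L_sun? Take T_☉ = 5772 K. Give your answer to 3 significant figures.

L/L_☉ = (R/R_☉)² (T/T_☉)⁴ = (1.20)² × (29100/5772)⁴
       = 1.440 × (5.042)⁴ = 1.440 × 646.1 = 930.3.

930 L_sun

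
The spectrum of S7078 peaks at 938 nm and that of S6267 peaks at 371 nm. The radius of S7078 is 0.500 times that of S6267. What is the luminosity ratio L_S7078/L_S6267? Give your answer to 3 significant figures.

0.00612

Wien's law gives T ∝ 1/λ_max, so T_S7078/T_S6267 = λ_S6267/λ_S7078 = 371/938 = 0.3955.
Then L ∝ R²T⁴ gives L_S7078/L_S6267 = (0.500)² × (0.3955)⁴ = 0.2500 × 0.02447 = 0.006118.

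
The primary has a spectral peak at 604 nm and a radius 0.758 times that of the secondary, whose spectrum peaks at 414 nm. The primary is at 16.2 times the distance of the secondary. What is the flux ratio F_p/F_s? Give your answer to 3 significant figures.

Wien's law: T_p/T_s = λ_s/λ_p = 414/604 = 0.6854.
L_p/L_s = (R_p/R_s)²(T_p/T_s)⁴ = (0.758)²(0.6854)⁴ = 0.1268.
F_p/F_s = (L_p/L_s)/(d_p/d_s)² = 0.1268/(16.2)² = 4.832×10^-4.

4.83×10^-4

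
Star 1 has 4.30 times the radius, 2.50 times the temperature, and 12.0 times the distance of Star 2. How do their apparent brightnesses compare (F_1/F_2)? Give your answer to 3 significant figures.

L_1/L_2 = (R_1/R_2)²(T_1/T_2)⁴ = (4.30)² × (2.50)⁴ = 722.3.
F_1/F_2 = (L_1/L_2)/(d_1/d_2)² = 722.3 / (12.0)² = 5.016.

5.02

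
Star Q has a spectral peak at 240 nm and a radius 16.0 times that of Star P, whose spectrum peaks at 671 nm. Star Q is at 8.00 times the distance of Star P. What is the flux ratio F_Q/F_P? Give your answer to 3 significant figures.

244

Wien's law: T_Q/T_P = λ_P/λ_Q = 671/240 = 2.796.
L_Q/L_P = (R_Q/R_P)²(T_Q/T_P)⁴ = (16.0)²(2.796)⁴ = 1.564×10^4.
F_Q/F_P = (L_Q/L_P)/(d_Q/d_P)² = 1.564×10^4/(8.00)² = 244.4.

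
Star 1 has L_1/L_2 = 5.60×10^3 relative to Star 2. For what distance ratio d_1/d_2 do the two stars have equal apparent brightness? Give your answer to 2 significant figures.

Equal flux requires L_1/d_1² = L_2/d_2², so d_1/d_2 = √(L_1/L_2)
= √(5.60×10^3) = 74.83.

75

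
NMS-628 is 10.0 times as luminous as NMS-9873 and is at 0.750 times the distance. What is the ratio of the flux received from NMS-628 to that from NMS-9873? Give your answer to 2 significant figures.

F = L/(4πd²), so F_NMS-628/F_NMS-9873 = (L_NMS-628/L_NMS-9873) / (d_NMS-628/d_NMS-9873)²
= 10.0 / (0.750)² = 10.0 / 0.5625 = 17.78.

18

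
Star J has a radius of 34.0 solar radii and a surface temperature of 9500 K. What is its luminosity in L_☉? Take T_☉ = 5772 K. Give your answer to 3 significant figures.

8.48×10^3 L_☉

L/L_☉ = (R/R_☉)² (T/T_☉)⁴ = (34.0)² × (9500/5772)⁴
       = 1156 × (1.646)⁴ = 1156 × 7.338 = 8483.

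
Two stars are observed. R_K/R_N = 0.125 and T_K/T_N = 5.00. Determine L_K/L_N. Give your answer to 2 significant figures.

From the Stefan–Boltzmann law, L ∝ R²T⁴, so
L_K/L_N = (R_K/R_N)² (T_K/T_N)⁴ = (0.125)² × (5.00)⁴ = 0.01562 × 625.0 = 9.766.

9.8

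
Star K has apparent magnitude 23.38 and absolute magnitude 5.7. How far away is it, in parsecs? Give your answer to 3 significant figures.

m − M = 5 log₁₀(d/10 pc)
23.38 − (5.7) = 17.68 = 5 log₁₀(d/10)
d = 10 × 10^(17.68/5) = 10 × 10^3.536 = 3.436×10^4 pc.

3.44×10^4 pc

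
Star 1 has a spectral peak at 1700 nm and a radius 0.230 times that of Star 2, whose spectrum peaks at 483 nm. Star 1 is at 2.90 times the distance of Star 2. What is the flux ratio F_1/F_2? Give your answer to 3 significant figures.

4.10×10^-5

Wien's law: T_1/T_2 = λ_2/λ_1 = 483/1700 = 0.2841.
L_1/L_2 = (R_1/R_2)²(T_1/T_2)⁴ = (0.230)²(0.2841)⁴ = 3.447×10^-4.
F_1/F_2 = (L_1/L_2)/(d_1/d_2)² = 3.447×10^-4/(2.90)² = 4.099×10^-5.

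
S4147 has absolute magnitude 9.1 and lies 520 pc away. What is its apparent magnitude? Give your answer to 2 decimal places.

m = M + 5 log₁₀(d/10 pc) = 9.1 + 5 log₁₀(520/10)
  = 9.1 + 5 × 1.716 = 9.1 + 8.58 = 17.68.

17.68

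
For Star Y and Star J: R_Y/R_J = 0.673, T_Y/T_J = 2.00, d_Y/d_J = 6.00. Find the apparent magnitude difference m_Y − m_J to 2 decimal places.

1.74

L_Y/L_J = (0.673)²(2.00)⁴ = 7.247.
F_Y/F_J = (L_Y/L_J)/(d_Y/d_J)² = 7.247/36.00 = 0.2013.
m_Y − m_J = −2.5 log₁₀(0.2013) = 1.74.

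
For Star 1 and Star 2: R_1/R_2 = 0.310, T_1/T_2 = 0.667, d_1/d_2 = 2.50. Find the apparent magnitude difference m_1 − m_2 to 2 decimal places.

6.29

L_1/L_2 = (0.310)²(0.667)⁴ = 0.01902.
F_1/F_2 = (L_1/L_2)/(d_1/d_2)² = 0.01902/6.250 = 0.003043.
m_1 − m_2 = −2.5 log₁₀(0.003043) = 6.29.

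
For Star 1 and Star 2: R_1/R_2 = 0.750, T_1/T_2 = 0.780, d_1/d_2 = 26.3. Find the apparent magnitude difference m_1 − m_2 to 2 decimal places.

L_1/L_2 = (0.750)²(0.780)⁴ = 0.2082.
F_1/F_2 = (L_1/L_2)/(d_1/d_2)² = 0.2082/691.7 = 3.010×10^-4.
m_1 − m_2 = −2.5 log₁₀(3.010×10^-4) = 8.80.

8.80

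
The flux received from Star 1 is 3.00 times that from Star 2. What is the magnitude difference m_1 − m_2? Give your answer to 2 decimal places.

m_1 − m_2 = −2.5 log₁₀(F_1/F_2) = −2.5 log₁₀(3.00) = −2.5 × (0.477) = -1.193.

-1.19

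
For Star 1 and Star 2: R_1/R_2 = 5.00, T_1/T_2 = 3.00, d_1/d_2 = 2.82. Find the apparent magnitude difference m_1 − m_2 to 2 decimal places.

-6.01

L_1/L_2 = (5.00)²(3.00)⁴ = 2025.
F_1/F_2 = (L_1/L_2)/(d_1/d_2)² = 2025/7.952 = 254.6.
m_1 − m_2 = −2.5 log₁₀(254.6) = -6.01.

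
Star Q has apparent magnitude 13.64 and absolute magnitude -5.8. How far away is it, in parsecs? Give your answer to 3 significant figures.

m − M = 5 log₁₀(d/10 pc)
13.64 − (-5.8) = 19.44 = 5 log₁₀(d/10)
d = 10 × 10^(19.44/5) = 10 × 10^3.888 = 7.727×10^4 pc.

7.73×10^4 pc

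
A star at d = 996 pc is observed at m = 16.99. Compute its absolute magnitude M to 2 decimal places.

M = m − 5 log₁₀(d/10 pc) = 16.99 − 5 log₁₀(996/10)
  = 16.99 − 5 × 1.998 = 16.99 − 9.99 = 7.00.

7.00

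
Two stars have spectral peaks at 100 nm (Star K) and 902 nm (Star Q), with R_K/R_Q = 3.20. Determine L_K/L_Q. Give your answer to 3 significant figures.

Wien's law gives T ∝ 1/λ_max, so T_K/T_Q = λ_Q/λ_K = 902/100 = 9.020.
Then L ∝ R²T⁴ gives L_K/L_Q = (3.20)² × (9.020)⁴ = 10.24 × 6620 = 6.778×10^4.

6.78×10^4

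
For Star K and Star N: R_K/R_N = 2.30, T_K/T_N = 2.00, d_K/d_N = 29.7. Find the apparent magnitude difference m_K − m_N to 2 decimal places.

L_K/L_N = (2.30)²(2.00)⁴ = 84.64.
F_K/F_N = (L_K/L_N)/(d_K/d_N)² = 84.64/882.1 = 0.09595.
m_K − m_N = −2.5 log₁₀(0.09595) = 2.54.

2.54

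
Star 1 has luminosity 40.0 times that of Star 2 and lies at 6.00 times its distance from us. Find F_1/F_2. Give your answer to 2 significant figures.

F = L/(4πd²), so F_1/F_2 = (L_1/L_2) / (d_1/d_2)²
= 40.0 / (6.00)² = 40.0 / 36.00 = 1.111.

1.1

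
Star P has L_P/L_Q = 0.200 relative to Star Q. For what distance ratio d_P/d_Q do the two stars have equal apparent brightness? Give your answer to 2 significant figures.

0.45

Equal flux requires L_P/d_P² = L_Q/d_Q², so d_P/d_Q = √(L_P/L_Q)
= √(0.200) = 0.4472.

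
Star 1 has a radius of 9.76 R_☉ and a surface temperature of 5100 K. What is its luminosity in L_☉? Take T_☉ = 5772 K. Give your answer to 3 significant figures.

L/L_☉ = (R/R_☉)² (T/T_☉)⁴ = (9.76)² × (5100/5772)⁴
       = 95.26 × (0.8836)⁴ = 95.26 × 0.6095 = 58.06.

58.1 L_☉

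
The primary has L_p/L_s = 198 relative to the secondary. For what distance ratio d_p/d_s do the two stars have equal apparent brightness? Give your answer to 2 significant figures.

Equal flux requires L_p/d_p² = L_s/d_s², so d_p/d_s = √(L_p/L_s)
= √(198) = 14.07.

14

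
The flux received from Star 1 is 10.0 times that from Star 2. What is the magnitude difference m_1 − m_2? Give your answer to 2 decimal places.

-2.50

m_1 − m_2 = −2.5 log₁₀(F_1/F_2) = −2.5 log₁₀(10.0) = −2.5 × (1.000) = -2.500.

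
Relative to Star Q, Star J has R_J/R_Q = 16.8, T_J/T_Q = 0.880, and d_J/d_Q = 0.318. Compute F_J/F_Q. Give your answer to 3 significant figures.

L_J/L_Q = (R_J/R_Q)²(T_J/T_Q)⁴ = (16.8)² × (0.880)⁴ = 169.3.
F_J/F_Q = (L_J/L_Q)/(d_J/d_Q)² = 169.3 / (0.318)² = 1674.

1.67×10^3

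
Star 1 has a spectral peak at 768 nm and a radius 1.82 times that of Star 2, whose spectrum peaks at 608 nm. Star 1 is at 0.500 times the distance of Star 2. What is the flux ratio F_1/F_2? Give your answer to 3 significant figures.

5.20

Wien's law: T_1/T_2 = λ_2/λ_1 = 608/768 = 0.7917.
L_1/L_2 = (R_1/R_2)²(T_1/T_2)⁴ = (1.82)²(0.7917)⁴ = 1.301.
F_1/F_2 = (L_1/L_2)/(d_1/d_2)² = 1.301/(0.500)² = 5.204.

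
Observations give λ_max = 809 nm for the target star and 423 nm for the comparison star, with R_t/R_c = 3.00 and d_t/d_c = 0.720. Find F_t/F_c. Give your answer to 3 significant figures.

Wien's law: T_t/T_c = λ_c/λ_t = 423/809 = 0.5229.
L_t/L_c = (R_t/R_c)²(T_t/T_c)⁴ = (3.00)²(0.5229)⁴ = 0.6727.
F_t/F_c = (L_t/L_c)/(d_t/d_c)² = 0.6727/(0.720)² = 1.298.

1.30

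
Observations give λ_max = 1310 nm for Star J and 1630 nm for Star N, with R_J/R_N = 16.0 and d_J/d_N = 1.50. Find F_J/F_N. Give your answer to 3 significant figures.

273

Wien's law: T_J/T_N = λ_N/λ_J = 1630/1310 = 1.244.
L_J/L_N = (R_J/R_N)²(T_J/T_N)⁴ = (16.0)²(1.244)⁴ = 613.6.
F_J/F_N = (L_J/L_N)/(d_J/d_N)² = 613.6/(1.50)² = 272.7.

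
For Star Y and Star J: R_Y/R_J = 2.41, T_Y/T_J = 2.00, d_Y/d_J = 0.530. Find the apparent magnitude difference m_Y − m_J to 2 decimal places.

-6.30

L_Y/L_J = (2.41)²(2.00)⁴ = 92.93.
F_Y/F_J = (L_Y/L_J)/(d_Y/d_J)² = 92.93/0.2809 = 330.8.
m_Y − m_J = −2.5 log₁₀(330.8) = -6.30.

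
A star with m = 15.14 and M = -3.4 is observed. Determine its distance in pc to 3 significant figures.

5.11×10^4 pc

m − M = 5 log₁₀(d/10 pc)
15.14 − (-3.4) = 18.54 = 5 log₁₀(d/10)
d = 10 × 10^(18.54/5) = 10 × 10^3.708 = 5.105×10^4 pc.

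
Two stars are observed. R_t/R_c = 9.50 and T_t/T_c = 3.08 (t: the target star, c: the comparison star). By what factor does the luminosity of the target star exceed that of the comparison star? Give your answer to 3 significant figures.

From the Stefan–Boltzmann law, L ∝ R²T⁴, so
L_t/L_c = (R_t/R_c)² (T_t/T_c)⁴ = (9.50)² × (3.08)⁴ = 90.25 × 89.99 = 8122.

8.12×10^3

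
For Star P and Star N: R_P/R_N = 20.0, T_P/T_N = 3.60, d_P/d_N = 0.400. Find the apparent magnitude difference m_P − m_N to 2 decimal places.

-14.06

L_P/L_N = (20.0)²(3.60)⁴ = 6.718×10^4.
F_P/F_N = (L_P/L_N)/(d_P/d_N)² = 6.718×10^4/0.1600 = 4.199×10^5.
m_P − m_N = −2.5 log₁₀(4.199×10^5) = -14.06.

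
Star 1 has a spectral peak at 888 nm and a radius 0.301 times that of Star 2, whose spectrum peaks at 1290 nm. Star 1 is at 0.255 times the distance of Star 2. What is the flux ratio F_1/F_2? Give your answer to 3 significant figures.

6.21

Wien's law: T_1/T_2 = λ_2/λ_1 = 1290/888 = 1.453.
L_1/L_2 = (R_1/R_2)²(T_1/T_2)⁴ = (0.301)²(1.453)⁴ = 0.4035.
F_1/F_2 = (L_1/L_2)/(d_1/d_2)² = 0.4035/(0.255)² = 6.205.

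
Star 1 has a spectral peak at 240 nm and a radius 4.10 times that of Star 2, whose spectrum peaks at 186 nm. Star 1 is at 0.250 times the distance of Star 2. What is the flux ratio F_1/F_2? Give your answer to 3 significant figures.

Wien's law: T_1/T_2 = λ_2/λ_1 = 186/240 = 0.7750.
L_1/L_2 = (R_1/R_2)²(T_1/T_2)⁴ = (4.10)²(0.7750)⁴ = 6.064.
F_1/F_2 = (L_1/L_2)/(d_1/d_2)² = 6.064/(0.250)² = 97.03.

97.0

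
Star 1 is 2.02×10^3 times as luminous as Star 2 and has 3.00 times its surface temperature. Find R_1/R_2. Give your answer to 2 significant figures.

L ∝ R²T⁴ gives R ∝ √L / T², so
R_1/R_2 = √(2.02×10^3) / (3.00)² = 44.94 / 9.000 = 4.994.

5.0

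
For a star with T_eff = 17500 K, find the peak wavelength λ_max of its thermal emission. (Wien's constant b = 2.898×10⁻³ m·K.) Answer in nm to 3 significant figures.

166 nm

λ_max = b/T = 2.898×10⁻³ / 17500 = 1.66×10^-7 m = 165.6 nm.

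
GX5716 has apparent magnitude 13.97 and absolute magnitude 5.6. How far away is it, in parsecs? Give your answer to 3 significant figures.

472 pc

m − M = 5 log₁₀(d/10 pc)
13.97 − (5.6) = 8.37 = 5 log₁₀(d/10)
d = 10 × 10^(8.37/5) = 10 × 10^1.674 = 472.1 pc.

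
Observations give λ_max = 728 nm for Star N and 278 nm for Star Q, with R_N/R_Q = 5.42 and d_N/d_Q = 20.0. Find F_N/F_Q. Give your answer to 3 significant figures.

Wien's law: T_N/T_Q = λ_Q/λ_N = 278/728 = 0.3819.
L_N/L_Q = (R_N/R_Q)²(T_N/T_Q)⁴ = (5.42)²(0.3819)⁴ = 0.6247.
F_N/F_Q = (L_N/L_Q)/(d_N/d_Q)² = 0.6247/(20.0)² = 0.001562.

0.00156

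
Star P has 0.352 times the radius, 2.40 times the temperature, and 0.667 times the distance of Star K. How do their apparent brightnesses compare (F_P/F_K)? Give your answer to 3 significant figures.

L_P/L_K = (R_P/R_K)²(T_P/T_K)⁴ = (0.352)² × (2.40)⁴ = 4.111.
F_P/F_K = (L_P/L_K)/(d_P/d_K)² = 4.111 / (0.667)² = 9.240.

9.24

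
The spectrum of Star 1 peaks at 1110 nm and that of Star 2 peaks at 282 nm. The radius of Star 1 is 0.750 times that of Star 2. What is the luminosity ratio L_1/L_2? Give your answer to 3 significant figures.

0.00234

Wien's law gives T ∝ 1/λ_max, so T_1/T_2 = λ_2/λ_1 = 282/1110 = 0.2541.
Then L ∝ R²T⁴ gives L_1/L_2 = (0.750)² × (0.2541)⁴ = 0.5625 × 0.004166 = 0.002343.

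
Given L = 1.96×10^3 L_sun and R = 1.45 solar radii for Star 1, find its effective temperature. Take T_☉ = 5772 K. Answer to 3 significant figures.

T/T_☉ = (L/L_☉)^(1/4) / (R/R_☉)^(1/2)
T = 5772 × (1.96×10^3)^(1/4) / √(1.45) = 5772 × 6.654 / 1.204 = 3.189×10^4 K.

3.19×10^4 K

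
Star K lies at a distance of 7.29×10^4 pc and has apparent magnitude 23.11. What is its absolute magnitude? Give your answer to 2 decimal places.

M = m − 5 log₁₀(d/10 pc) = 23.11 − 5 log₁₀(7.29×10^4/10)
  = 23.11 − 5 × 3.863 = 23.11 − 19.31 = 3.80.

3.80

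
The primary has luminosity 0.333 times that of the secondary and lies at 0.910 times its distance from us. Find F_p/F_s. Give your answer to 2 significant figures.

F = L/(4πd²), so F_p/F_s = (L_p/L_s) / (d_p/d_s)²
= 0.333 / (0.910)² = 0.333 / 0.8281 = 0.4021.

0.40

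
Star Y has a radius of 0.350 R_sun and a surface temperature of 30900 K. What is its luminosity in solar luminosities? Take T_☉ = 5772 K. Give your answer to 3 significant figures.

L/L_☉ = (R/R_☉)² (T/T_☉)⁴ = (0.350)² × (30900/5772)⁴
       = 0.1225 × (5.353)⁴ = 0.1225 × 821.4 = 100.6.

101 solar luminosities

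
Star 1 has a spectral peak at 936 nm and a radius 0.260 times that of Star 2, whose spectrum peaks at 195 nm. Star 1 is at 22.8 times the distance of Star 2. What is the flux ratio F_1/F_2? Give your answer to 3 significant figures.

2.45×10^-7

Wien's law: T_1/T_2 = λ_2/λ_1 = 195/936 = 0.2083.
L_1/L_2 = (R_1/R_2)²(T_1/T_2)⁴ = (0.260)²(0.2083)⁴ = 1.273×10^-4.
F_1/F_2 = (L_1/L_2)/(d_1/d_2)² = 1.273×10^-4/(22.8)² = 2.450×10^-7.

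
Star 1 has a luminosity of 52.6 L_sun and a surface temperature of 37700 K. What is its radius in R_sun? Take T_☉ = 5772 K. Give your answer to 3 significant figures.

R/R_☉ = √(L/L_☉) / (T/T_☉)² = √(52.6) / (6.532)²
       = 7.253 / 42.66 = 0.1700.

0.170 R_sun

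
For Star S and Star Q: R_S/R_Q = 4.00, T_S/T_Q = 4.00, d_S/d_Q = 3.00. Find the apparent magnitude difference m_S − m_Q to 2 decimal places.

L_S/L_Q = (4.00)²(4.00)⁴ = 4096.
F_S/F_Q = (L_S/L_Q)/(d_S/d_Q)² = 4096/9.000 = 455.1.
m_S − m_Q = −2.5 log₁₀(455.1) = -6.65.

-6.65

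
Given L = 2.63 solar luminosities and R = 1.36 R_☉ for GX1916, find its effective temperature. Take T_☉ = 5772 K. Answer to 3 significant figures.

6.30×10^3 K

T/T_☉ = (L/L_☉)^(1/4) / (R/R_☉)^(1/2)
T = 5772 × (2.63)^(1/4) / √(1.36) = 5772 × 1.273 / 1.166 = 6303 K.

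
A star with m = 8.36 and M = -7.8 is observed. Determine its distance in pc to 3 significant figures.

m − M = 5 log₁₀(d/10 pc)
8.36 − (-7.8) = 16.16 = 5 log₁₀(d/10)
d = 10 × 10^(16.16/5) = 10 × 10^3.232 = 1.706×10^4 pc.

1.71×10^4 pc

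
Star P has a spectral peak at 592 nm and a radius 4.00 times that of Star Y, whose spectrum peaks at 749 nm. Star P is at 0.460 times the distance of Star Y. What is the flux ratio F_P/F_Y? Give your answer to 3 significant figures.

Wien's law: T_P/T_Y = λ_Y/λ_P = 749/592 = 1.265.
L_P/L_Y = (R_P/R_Y)²(T_P/T_Y)⁴ = (4.00)²(1.265)⁴ = 41.00.
F_P/F_Y = (L_P/L_Y)/(d_P/d_Y)² = 41.00/(0.460)² = 193.8.

194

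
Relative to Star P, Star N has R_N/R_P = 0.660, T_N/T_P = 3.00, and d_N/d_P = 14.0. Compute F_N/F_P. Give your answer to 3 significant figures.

L_N/L_P = (R_N/R_P)²(T_N/T_P)⁴ = (0.660)² × (3.00)⁴ = 35.28.
F_N/F_P = (L_N/L_P)/(d_N/d_P)² = 35.28 / (14.0)² = 0.1800.

0.180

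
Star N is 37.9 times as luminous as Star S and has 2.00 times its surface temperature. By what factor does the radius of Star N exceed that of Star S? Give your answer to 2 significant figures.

1.5

L ∝ R²T⁴ gives R ∝ √L / T², so
R_N/R_S = √(37.9) / (2.00)² = 6.156 / 4.000 = 1.539.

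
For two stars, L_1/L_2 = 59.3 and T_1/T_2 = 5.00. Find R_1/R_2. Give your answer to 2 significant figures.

L ∝ R²T⁴ gives R ∝ √L / T², so
R_1/R_2 = √(59.3) / (5.00)² = 7.701 / 25.00 = 0.3080.

0.31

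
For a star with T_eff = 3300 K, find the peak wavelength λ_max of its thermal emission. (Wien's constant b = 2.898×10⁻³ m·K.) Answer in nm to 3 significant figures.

878 nm

λ_max = b/T = 2.898×10⁻³ / 3300 = 8.78×10^-7 m = 878.2 nm.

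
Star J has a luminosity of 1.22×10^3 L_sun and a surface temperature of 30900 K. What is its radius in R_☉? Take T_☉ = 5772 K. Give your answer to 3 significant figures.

R/R_☉ = √(L/L_☉) / (T/T_☉)² = √(1.22×10^3) / (5.353)²
       = 34.93 / 28.66 = 1.219.

1.22 R_☉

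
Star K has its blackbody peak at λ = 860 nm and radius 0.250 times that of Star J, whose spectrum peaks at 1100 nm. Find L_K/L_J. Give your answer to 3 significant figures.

Wien's law gives T ∝ 1/λ_max, so T_K/T_J = λ_J/λ_K = 1100/860 = 1.279.
Then L ∝ R²T⁴ gives L_K/L_J = (0.250)² × (1.279)⁴ = 0.06250 × 2.677 = 0.1673.

0.167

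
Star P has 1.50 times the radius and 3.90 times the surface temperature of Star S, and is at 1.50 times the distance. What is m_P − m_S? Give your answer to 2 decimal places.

L_P/L_S = (1.50)²(3.90)⁴ = 520.5.
F_P/F_S = (L_P/L_S)/(d_P/d_S)² = 520.5/2.250 = 231.3.
m_P − m_S = −2.5 log₁₀(231.3) = -5.91.

-5.91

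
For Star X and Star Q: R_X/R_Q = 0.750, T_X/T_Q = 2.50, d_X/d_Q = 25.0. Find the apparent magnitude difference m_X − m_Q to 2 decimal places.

L_X/L_Q = (0.750)²(2.50)⁴ = 21.97.
F_X/F_Q = (L_X/L_Q)/(d_X/d_Q)² = 21.97/625.0 = 0.03516.
m_X − m_Q = −2.5 log₁₀(0.03516) = 3.63.

3.63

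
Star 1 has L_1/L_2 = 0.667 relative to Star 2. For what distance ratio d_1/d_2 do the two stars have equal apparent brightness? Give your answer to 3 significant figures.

0.817

Equal flux requires L_1/d_1² = L_2/d_2², so d_1/d_2 = √(L_1/L_2)
= √(0.667) = 0.8167.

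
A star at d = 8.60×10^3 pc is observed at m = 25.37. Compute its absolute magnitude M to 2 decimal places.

10.70

M = m − 5 log₁₀(d/10 pc) = 25.37 − 5 log₁₀(8.60×10^3/10)
  = 25.37 − 5 × 2.934 = 25.37 − 14.67 = 10.70.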